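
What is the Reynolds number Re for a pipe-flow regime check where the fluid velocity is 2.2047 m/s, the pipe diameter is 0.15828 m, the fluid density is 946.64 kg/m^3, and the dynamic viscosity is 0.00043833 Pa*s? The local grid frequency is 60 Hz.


Re = rho * vel * D / mu
Re = 946.64 * 2.2047 * 0.15828 / 0.00043833
Re = 7.5363e+05


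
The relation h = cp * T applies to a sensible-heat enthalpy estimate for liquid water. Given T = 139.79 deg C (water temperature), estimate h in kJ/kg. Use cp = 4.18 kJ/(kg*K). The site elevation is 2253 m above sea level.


h = cp * T
h = 4.18 * 139.79
h = 584.32 kJ/kg


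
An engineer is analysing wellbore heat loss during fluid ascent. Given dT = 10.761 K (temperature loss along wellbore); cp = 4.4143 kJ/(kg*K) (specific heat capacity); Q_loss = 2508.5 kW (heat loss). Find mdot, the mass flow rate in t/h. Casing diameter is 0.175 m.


mdot = Q_loss / (cp * dT)
mdot = 2508.5 / (4.4143 * 10.761)
mdot = 52.80799 kg/s
Convert: 52.80799 kg/s * 3.6 = 190.11 t/h
mdot = 190.11 t/h


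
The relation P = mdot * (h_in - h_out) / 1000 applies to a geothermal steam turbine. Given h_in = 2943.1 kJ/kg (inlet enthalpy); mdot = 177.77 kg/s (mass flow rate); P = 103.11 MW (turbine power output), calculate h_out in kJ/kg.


h_out = h_in - P * 1000 / mdot
h_out = 2943.1 - 103.11 * 1000 / 177.77
h_out = 2363.1 kJ/kg


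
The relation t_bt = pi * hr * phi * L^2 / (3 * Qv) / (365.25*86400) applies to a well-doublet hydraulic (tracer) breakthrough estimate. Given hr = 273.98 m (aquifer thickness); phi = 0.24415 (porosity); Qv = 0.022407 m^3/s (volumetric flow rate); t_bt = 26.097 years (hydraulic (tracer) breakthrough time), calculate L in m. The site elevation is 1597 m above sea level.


L = sqrt(t_bt*365.25*86400*3*Qv / (pi*hr*phi))
L = sqrt(26.097*365.25*86400*3*0.022407 / (pi*273.98*0.24415))
L = 513.26 m


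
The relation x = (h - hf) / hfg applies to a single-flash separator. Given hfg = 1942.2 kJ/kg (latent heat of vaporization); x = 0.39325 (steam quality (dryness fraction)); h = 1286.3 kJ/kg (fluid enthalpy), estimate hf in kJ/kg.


hf = h - x * hfg
hf = 1286.3 - 0.39325 * 1942.2
hf = 522.53 kJ/kg


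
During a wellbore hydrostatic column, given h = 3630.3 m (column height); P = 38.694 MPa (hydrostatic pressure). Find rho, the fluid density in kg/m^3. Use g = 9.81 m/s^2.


rho = P * 1e6 / (g * h)
rho = 38.694 * 1e6 / (9.81 * 3630.3)
rho = 1086.5 kg/m^3


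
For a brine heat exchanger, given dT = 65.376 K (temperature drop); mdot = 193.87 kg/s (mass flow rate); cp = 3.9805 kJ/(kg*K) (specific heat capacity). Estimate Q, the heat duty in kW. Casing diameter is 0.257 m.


Q = mdot * cp * dT / 1000
Q = 193.87 * 3.9805 * 65.376 / 1000
Q = 50.45063 MW
Convert: 50.45063 MW * 1000.0 = 50451 kW
Q = 50451 kW


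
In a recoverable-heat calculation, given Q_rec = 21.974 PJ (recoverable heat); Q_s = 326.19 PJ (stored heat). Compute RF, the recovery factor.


RF = Q_rec / Q_s
RF = 21.974 / 326.19
RF = 0.067366


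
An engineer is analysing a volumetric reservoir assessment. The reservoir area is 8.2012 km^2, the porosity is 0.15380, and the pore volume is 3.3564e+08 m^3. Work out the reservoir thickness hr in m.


hr = Vp / (A * 1e6 * phi)
hr = 3.3564e+08 / (8.2012 * 1e6 * 0.15380)
hr = 266.10 m


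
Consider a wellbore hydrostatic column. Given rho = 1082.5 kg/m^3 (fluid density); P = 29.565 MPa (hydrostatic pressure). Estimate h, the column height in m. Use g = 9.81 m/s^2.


h = P * 1e6 / (g * rho)
h = 29.565 * 1e6 / (9.81 * 1082.5)
h = 2784.1 m


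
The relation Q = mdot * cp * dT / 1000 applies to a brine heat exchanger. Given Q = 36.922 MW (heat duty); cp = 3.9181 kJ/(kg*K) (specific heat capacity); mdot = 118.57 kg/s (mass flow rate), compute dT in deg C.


dT = Q * 1000 / (mdot * cp)
dT = 36.922 * 1000 / (118.57 * 3.9181)
dT = 79.47580 K
Convert (temperature difference, 1 K = 1 deg C): 79.47580 K = 79.47580 deg C
dT = 79.476 deg C


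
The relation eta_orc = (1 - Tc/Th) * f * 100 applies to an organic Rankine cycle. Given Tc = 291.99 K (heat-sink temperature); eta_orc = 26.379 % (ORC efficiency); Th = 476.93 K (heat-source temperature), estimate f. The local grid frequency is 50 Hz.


f = (eta_orc/100) / (1 - Tc/Th)
f = (26.379/100) / (1 - 291.99/476.93)
f = 0.68027


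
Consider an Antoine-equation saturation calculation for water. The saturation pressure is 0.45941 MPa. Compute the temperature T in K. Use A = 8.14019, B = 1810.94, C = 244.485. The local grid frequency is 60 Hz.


T = B / (A - log10(P_sat * 760 / 0.101325)) - C
T = 1810.94 / (8.14019 - log10(0.45941 * 760 / 0.101325)) - 244.485
T = 148.9502 deg C
Convert to K: 148.9502 + 273.15 = 422.10 K
T = 422.10 K


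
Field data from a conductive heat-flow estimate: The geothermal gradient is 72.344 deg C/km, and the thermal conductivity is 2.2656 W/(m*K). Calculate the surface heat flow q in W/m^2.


q = k * grad / 1000
q = 2.2656 * 72.344 / 1000
q = 0.16390 W/m^2


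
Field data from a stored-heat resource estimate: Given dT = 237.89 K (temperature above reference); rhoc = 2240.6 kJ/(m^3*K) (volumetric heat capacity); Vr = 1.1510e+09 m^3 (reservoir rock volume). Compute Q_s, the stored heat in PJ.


Q_s = Vr * rhoc * dT / 1e12
Q_s = 1.1510e+09 * 2240.6 * 237.89 / 1e12
Q_s = 613.50 PJ


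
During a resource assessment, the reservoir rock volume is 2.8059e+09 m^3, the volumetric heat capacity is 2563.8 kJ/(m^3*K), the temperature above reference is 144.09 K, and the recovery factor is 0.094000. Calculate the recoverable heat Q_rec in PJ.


Step 1: Q_s = Vr*rhoc*dT/1e12 = 2.8059e+09*2563.8*144.09/1e12 = 1036.550 PJ
Step 2: Q_rec = Q_s * RF = 1036.550 * 0.094 = 97.436 PJ
Q_rec = 97.436 PJ


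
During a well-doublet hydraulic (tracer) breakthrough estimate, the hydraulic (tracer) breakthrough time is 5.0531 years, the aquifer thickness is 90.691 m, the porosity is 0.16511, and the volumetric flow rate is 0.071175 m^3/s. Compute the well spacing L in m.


L = sqrt(t_bt*365.25*86400*3*Qv / (pi*hr*phi))
L = sqrt(5.0531*365.25*86400*3*0.071175 / (pi*90.691*0.16511))
L = 850.77 m


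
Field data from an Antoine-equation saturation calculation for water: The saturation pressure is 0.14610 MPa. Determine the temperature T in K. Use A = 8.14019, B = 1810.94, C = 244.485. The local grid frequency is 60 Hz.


T = B / (A - log10(P_sat * 760 / 0.101325)) - C
T = 1810.94 / (8.14019 - log10(0.14610 * 760 / 0.101325)) - 244.485
T = 110.5704 deg C
Convert to K: 110.5704 + 273.15 = 383.72 K
T = 383.72 K


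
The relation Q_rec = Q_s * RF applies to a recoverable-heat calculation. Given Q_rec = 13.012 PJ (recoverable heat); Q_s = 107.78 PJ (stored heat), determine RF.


RF = Q_rec / Q_s
RF = 13.012 / 107.78
RF = 0.12073


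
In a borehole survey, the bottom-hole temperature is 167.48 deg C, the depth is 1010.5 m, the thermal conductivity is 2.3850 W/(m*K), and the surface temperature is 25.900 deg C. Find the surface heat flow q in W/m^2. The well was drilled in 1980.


Step 1: grad = (T_d - T_surf)/d * 1000 = (167.48 - 25.9)/1010.5 * 1000 = 140.1089 deg C/km
Step 2: q = k * grad / 1000 = 2.385 * 140.1089 / 1000 = 0.33416 W/m^2
q = 0.33416 W/m^2


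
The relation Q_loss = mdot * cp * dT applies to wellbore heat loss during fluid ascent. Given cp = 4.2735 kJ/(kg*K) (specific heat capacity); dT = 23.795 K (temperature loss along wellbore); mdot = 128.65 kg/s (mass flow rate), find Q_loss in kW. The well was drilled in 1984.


Q_loss = mdot * cp * dT
Q_loss = 128.65 * 4.2735 * 23.795
Q_loss = 13082 kW


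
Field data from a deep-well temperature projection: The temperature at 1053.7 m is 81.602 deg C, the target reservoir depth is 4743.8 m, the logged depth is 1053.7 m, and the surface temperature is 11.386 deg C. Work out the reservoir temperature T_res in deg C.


Step 1: grad = (T_d1 - T_surf)/d1 * 1000 = (81.602 - 11.386)/1053.7 * 1000 = 66.63756 deg C/km
Step 2: T_res = T_surf + grad*d2/1000 = 11.386 + 66.63756*4743.8/1000 = 327.50 deg C
T_res = 327.50 deg C


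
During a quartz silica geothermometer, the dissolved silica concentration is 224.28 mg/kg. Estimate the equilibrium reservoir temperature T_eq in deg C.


T_eq = 1309 / (5.19 - log10(SiO2)) - 273.15
T_eq = 1309 / (5.19 - log10(224.28)) - 273.15
T_eq = 187.89 deg C


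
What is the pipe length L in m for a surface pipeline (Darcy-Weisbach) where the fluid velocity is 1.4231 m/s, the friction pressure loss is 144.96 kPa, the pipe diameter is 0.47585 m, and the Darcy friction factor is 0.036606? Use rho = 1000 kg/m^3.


L = dP*1000*D / (f*rho*vel^2/2)
L = 144.96*1000*0.47585 / (0.036606*1000*1.4231^2/2)
L = 1860.9 m


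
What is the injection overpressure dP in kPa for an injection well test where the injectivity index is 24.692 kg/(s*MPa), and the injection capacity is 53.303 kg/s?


dP = mdot * 1000 / II
dP = 53.303 * 1000 / 24.692
dP = 2158.7 kPa


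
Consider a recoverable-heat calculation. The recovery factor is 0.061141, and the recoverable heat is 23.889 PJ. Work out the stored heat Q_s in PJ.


Q_s = Q_rec / RF
Q_s = 23.889 / 0.061141
Q_s = 390.72 PJ


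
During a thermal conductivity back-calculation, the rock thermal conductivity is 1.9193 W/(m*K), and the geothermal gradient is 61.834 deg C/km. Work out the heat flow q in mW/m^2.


q = k * grad / 1000
q = 1.9193 * 61.834 / 1000
q = 0.1186780 W/m^2
Convert: 0.1186780 W/m^2 * 1000.0 = 118.68 mW/m^2
q = 118.68 mW/m^2


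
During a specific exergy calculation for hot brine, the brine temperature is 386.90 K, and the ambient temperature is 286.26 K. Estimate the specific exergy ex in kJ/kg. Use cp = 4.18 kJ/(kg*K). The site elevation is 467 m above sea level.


ex = cp * ((T_b - T_0) - T_0 * ln(T_b/T_0))
ex = 4.18 * ((386.90 - 286.26) - 286.26 * ln(386.90/286.26))
ex = 60.191 kJ/kg


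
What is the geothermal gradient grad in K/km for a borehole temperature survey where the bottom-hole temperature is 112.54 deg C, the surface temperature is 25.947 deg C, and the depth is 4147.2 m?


grad = (T_d - T_surf) / d * 1000
grad = (112.54 - 25.947) / 4147.2 * 1000
grad = 20.87987 deg C/km
Convert: 20.87987 deg C/km * 1.0 = 20.880 K/km
grad = 20.880 K/km


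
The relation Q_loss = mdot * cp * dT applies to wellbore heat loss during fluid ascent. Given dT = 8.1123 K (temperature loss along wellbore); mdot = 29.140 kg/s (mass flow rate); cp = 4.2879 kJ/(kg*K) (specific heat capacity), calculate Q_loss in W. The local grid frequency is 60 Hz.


Q_loss = mdot * cp * dT
Q_loss = 29.140 * 4.2879 * 8.1123
Q_loss = 1013.627 kW
Convert: 1013.627 kW * 1000.0 = 1.0136e+06 W
Q_loss = 1.0136e+06 W


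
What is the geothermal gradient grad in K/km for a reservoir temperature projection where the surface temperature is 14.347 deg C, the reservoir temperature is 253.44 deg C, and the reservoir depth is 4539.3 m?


grad = (T_res - T_surf) / d * 1000
grad = (253.44 - 14.347) / 4539.3 * 1000
grad = 52.67178 deg C/km
Convert: 52.67178 deg C/km * 1.0 = 52.672 K/km
grad = 52.672 K/km


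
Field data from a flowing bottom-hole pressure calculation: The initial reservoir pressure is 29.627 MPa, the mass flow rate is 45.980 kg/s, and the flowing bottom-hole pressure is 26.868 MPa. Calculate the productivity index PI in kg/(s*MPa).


PI = mdot / (P_i - P_wf)
PI = 45.980 / (29.627 - 26.868)
PI = 16.665 kg/(s*MPa)


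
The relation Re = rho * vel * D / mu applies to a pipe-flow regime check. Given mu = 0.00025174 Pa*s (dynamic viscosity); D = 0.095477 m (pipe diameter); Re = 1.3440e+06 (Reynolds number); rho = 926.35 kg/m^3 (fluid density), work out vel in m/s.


vel = Re * mu / (rho * D)
vel = 1.3440e+06 * 0.00025174 / (926.35 * 0.095477)
vel = 3.8254 m/s


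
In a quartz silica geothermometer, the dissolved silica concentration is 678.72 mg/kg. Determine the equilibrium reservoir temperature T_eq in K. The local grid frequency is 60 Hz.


T_eq = 1309 / (5.19 - log10(SiO2)) - 273.15
T_eq = 1309 / (5.19 - log10(678.72)) - 273.15
T_eq = 281.9086 deg C
Convert to K: 281.9086 + 273.15 = 555.06 K
T_eq = 555.06 K


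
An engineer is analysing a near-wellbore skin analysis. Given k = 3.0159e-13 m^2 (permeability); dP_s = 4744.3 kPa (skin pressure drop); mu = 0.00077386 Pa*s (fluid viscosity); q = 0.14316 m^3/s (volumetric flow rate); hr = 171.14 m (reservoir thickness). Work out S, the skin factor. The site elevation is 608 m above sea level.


S = dP_s * 1000 * 2*pi*k*hr / (q*mu)
S = 4744.3 * 1000 * 2*pi*3.0159e-13*171.14 / (0.14316*0.00077386)
S = 13.888


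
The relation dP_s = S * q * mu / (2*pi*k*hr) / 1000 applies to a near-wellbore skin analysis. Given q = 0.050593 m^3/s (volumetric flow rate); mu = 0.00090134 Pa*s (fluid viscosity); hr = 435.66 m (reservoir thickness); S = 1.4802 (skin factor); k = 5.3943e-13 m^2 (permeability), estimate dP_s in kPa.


dP_s = S * q * mu / (2*pi*k*hr) / 1000
dP_s = 1.4802 * 0.050593 * 0.00090134 / (2*pi*5.3943e-13*435.66) / 1000
dP_s = 45.713 kPa


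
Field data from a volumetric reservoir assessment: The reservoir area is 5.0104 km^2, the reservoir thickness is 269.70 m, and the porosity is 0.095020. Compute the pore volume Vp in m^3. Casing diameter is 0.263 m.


Vp = A * 1e6 * hr * phi
Vp = 5.0104 * 1e6 * 269.70 * 0.095020
Vp = 1.2840e+08 m^3


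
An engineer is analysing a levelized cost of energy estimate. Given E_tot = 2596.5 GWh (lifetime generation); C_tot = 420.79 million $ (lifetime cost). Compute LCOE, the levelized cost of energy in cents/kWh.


LCOE = C_tot / E_tot * 100
LCOE = 420.79 / 2596.5 * 100
LCOE = 16.206 cents/kWh


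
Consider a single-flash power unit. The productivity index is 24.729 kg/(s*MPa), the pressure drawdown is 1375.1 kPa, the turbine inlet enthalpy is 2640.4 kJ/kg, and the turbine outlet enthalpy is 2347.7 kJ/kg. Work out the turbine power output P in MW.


Step 1: mdot = PI * dP / 1000 = 24.729 * 1375.1 / 1000 = 34.00485 kg/s
Step 2: P = mdot*(h_in - h_out)/1000 = 34.00485*(2640.4 - 2347.7)/1000 = 9.9532 MW
P = 9.9532 MW


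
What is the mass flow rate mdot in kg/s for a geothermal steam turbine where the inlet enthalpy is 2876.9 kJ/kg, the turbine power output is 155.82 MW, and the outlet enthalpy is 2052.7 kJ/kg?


mdot = P * 1000 / (h_in - h_out)
mdot = 155.82 * 1000 / (2876.9 - 2052.7)
mdot = 189.06 kg/s


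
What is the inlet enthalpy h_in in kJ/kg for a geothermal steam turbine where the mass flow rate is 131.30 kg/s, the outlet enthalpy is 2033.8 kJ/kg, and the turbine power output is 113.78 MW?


h_in = h_out + P * 1000 / mdot
h_in = 2033.8 + 113.78 * 1000 / 131.30
h_in = 2900.4 kJ/kg


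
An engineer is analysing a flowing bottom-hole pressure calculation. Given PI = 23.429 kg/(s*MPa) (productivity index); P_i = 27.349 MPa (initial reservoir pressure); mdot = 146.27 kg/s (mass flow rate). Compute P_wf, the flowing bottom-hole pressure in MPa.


P_wf = P_i - mdot / PI
P_wf = 27.349 - 146.27 / 23.429
P_wf = 21.106 MPa


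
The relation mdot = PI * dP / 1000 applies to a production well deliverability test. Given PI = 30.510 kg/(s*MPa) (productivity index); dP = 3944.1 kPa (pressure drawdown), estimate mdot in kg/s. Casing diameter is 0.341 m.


mdot = PI * dP / 1000
mdot = 30.510 * 3944.1 / 1000
mdot = 120.33 kg/s


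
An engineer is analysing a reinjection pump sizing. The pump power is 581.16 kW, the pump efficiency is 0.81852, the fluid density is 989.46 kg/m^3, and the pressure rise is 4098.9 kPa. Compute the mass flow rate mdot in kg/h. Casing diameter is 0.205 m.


mdot = P_pump * rho * eta / dP
mdot = 581.16 * 989.46 * 0.81852 / 4098.9
mdot = 114.8301 kg/s
Convert: 114.8301 kg/s * 3600.0 = 4.1339e+05 kg/h
mdot = 4.1339e+05 kg/h


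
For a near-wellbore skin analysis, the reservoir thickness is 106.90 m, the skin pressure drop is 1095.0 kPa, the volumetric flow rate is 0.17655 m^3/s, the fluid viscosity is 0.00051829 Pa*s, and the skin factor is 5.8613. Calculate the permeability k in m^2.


k = S*q*mu / (2*pi*dP_s*1000*hr)
k = 5.8613*0.17655*0.00051829 / (2*pi*1095.0*1000*106.90)
k = 7.2923e-13 m^2


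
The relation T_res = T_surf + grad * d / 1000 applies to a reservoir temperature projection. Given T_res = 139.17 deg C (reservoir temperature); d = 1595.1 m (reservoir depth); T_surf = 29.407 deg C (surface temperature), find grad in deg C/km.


grad = (T_res - T_surf) / d * 1000
grad = (139.17 - 29.407) / 1595.1 * 1000
grad = 68.813 deg C/km


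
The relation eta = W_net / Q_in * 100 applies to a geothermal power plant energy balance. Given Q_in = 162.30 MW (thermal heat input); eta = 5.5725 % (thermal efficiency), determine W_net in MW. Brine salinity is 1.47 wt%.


W_net = eta / 100 * Q_in
W_net = 5.5725 / 100 * 162.30
W_net = 9.0442 MW


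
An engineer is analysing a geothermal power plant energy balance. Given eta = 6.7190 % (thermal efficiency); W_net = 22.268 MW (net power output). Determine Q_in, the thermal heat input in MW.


Q_in = W_net / (eta / 100)
Q_in = 22.268 / (6.7190 / 100)
Q_in = 331.42 MW


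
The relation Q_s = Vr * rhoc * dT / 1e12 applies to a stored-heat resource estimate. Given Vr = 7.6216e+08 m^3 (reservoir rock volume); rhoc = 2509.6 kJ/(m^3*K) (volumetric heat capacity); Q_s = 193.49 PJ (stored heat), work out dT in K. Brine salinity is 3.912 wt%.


dT = Q_s * 1e12 / (Vr * rhoc)
dT = 193.49 * 1e12 / (7.6216e+08 * 2509.6)
dT = 101.16 K


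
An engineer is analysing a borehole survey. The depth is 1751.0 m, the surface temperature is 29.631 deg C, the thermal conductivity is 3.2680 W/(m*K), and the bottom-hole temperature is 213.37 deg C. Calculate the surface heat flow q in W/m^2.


Step 1: grad = (T_d - T_surf)/d * 1000 = (213.37 - 29.631)/1751.0 * 1000 = 104.9338 deg C/km
Step 2: q = k * grad / 1000 = 3.268 * 104.9338 / 1000 = 0.34292 W/m^2
q = 0.34292 W/m^2


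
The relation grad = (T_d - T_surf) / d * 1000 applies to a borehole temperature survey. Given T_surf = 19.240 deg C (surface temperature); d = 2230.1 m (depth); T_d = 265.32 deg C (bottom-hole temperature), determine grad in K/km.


grad = (T_d - T_surf) / d * 1000
grad = (265.32 - 19.240) / 2230.1 * 1000
grad = 110.3448 deg C/km
Convert: 110.3448 deg C/km * 1.0 = 110.34 K/km
grad = 110.34 K/km


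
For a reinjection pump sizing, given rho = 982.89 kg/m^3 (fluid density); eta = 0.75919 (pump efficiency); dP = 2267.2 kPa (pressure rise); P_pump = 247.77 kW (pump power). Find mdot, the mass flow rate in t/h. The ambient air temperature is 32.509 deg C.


mdot = P_pump * rho * eta / dP
mdot = 247.77 * 982.89 * 0.75919 / 2267.2
mdot = 81.54818 kg/s
Convert: 81.54818 kg/s * 3.6 = 293.57 t/h
mdot = 293.57 t/h


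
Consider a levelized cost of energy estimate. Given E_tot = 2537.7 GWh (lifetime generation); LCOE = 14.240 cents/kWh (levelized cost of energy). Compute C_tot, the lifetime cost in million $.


C_tot = LCOE / 100 * E_tot
C_tot = 14.240 / 100 * 2537.7
C_tot = 361.37 million $


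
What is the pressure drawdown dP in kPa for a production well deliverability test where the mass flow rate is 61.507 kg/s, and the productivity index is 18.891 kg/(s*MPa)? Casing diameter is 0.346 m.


dP = mdot * 1000 / PI
dP = 61.507 * 1000 / 18.891
dP = 3255.9 kPa


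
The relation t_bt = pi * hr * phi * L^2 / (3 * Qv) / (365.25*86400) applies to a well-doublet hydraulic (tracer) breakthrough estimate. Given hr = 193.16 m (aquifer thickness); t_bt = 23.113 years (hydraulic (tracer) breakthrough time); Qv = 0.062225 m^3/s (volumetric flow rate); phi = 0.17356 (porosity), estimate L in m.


L = sqrt(t_bt*365.25*86400*3*Qv / (pi*hr*phi))
L = sqrt(23.113*365.25*86400*3*0.062225 / (pi*193.16*0.17356))
L = 1137.0 m


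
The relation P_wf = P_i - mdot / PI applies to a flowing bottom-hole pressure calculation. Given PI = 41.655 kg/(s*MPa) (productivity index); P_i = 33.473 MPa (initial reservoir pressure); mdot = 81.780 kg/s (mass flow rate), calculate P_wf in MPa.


P_wf = P_i - mdot / PI
P_wf = 33.473 - 81.780 / 41.655
P_wf = 31.510 MPa


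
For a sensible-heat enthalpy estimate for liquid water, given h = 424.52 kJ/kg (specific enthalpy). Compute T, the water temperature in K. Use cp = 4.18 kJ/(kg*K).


T = h / cp
T = 424.52 / 4.18
T = 101.5598 deg C
Convert to K: 101.5598 + 273.15 = 374.71 K
T = 374.71 K


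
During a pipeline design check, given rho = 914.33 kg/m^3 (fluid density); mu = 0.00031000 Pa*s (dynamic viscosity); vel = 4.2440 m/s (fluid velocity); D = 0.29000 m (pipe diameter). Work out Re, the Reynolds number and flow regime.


Step 1: Re = rho*vel*D/mu = 914.33*4.244*0.29/0.00031 = 3.6301e+06
Step 2: Re = 3.6301e+06 > 4000, so flow is turbulent.
Re = 3.6301e+06 (turbulent)


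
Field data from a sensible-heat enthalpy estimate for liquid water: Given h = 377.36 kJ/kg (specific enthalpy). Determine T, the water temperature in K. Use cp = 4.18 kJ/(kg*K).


T = h / cp
T = 377.36 / 4.18
T = 90.27751 deg C
Convert to K: 90.27751 + 273.15 = 363.43 K
T = 363.43 K


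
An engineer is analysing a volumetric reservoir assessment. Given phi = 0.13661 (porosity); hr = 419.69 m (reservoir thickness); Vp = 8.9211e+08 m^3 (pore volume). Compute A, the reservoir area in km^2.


A = Vp / (1e6 * hr * phi)
A = 8.9211e+08 / (1e6 * 419.69 * 0.13661)
A = 15.560 km^2


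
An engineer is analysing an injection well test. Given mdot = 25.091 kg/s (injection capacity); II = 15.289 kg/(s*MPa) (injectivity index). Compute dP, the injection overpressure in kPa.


dP = mdot * 1000 / II
dP = 25.091 * 1000 / 15.289
dP = 1641.1 kPa


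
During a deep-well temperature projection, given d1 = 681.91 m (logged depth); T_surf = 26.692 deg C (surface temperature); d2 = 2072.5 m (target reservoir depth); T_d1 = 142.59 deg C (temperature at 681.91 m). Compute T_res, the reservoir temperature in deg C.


Step 1: grad = (T_d1 - T_surf)/d1 * 1000 = (142.59 - 26.692)/681.91 * 1000 = 169.9608 deg C/km
Step 2: T_res = T_surf + grad*d2/1000 = 26.692 + 169.9608*2072.5/1000 = 378.94 deg C
T_res = 378.94 deg C


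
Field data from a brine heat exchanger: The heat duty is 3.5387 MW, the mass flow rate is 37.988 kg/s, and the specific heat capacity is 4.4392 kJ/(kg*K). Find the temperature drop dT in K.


dT = Q * 1000 / (mdot * cp)
dT = 3.5387 * 1000 / (37.988 * 4.4392)
dT = 20.984 K


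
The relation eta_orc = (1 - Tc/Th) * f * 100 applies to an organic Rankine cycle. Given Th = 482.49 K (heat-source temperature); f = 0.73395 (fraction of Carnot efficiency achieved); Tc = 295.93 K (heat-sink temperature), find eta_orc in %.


eta_orc = (1 - Tc/Th) * f * 100
eta_orc = (1 - 295.93/482.49) * 0.73395 * 100
eta_orc = 28.379 %


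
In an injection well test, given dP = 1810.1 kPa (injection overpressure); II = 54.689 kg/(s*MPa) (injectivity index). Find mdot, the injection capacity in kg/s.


mdot = II * dP / 1000
mdot = 54.689 * 1810.1 / 1000
mdot = 98.993 kg/s


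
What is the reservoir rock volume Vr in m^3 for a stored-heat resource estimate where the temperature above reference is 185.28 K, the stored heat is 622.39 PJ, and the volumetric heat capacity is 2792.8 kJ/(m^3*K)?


Vr = Q_s * 1e12 / (rhoc * dT)
Vr = 622.39 * 1e12 / (2792.8 * 185.28)
Vr = 1.2028e+09 m^3


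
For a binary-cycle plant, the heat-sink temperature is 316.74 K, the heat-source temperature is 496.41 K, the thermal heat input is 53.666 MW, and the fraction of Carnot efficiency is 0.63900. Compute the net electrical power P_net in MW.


Step 1: eta = (1 - Tc/Th)*f = (1 - 316.74/496.41)*0.639 = 0.2312788
Step 2: P_net = eta * Q_in = 0.2312788 * 53.666 = 12.412 MW
P_net = 12.412 MW


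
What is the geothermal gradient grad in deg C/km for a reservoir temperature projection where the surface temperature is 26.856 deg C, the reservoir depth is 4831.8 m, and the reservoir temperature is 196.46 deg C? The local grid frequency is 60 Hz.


grad = (T_res - T_surf) / d * 1000
grad = (196.46 - 26.856) / 4831.8 * 1000
grad = 35.102 deg C/km


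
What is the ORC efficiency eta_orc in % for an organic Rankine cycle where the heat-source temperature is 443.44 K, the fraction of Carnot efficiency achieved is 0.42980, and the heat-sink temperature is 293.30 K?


eta_orc = (1 - Tc/Th) * f * 100
eta_orc = (1 - 293.30/443.44) * 0.42980 * 100
eta_orc = 14.552 %


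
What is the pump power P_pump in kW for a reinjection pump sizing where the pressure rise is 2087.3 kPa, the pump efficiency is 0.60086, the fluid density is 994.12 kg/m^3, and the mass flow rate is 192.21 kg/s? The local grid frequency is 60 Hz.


P_pump = mdot * dP / (rho * eta)
P_pump = 192.21 * 2087.3 / (994.12 * 0.60086)
P_pump = 671.66 kW


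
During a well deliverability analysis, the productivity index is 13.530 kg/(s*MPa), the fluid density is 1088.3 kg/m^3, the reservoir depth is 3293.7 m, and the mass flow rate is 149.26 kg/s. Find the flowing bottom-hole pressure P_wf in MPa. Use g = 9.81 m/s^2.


Step 1: P_i = rho*g*h/1e6 = 1088.3*9.81*3293.7/1e6 = 35.16428 MPa
Step 2: P_wf = P_i - mdot/PI = 35.16428 - 149.26/13.53 = 24.132 MPa
P_wf = 24.132 MPa


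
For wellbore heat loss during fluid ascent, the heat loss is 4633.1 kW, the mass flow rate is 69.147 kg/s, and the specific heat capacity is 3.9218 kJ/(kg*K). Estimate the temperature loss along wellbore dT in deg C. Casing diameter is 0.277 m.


dT = Q_loss / (mdot * cp)
dT = 4633.1 / (69.147 * 3.9218)
dT = 17.08492 K
Convert (temperature difference, 1 K = 1 deg C): 17.08492 K = 17.08492 deg C
dT = 17.085 deg C


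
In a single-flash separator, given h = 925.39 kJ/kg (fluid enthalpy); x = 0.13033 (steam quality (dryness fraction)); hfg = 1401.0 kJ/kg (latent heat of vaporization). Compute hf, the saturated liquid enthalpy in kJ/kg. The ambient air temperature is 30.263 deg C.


hf = h - x * hfg
hf = 925.39 - 0.13033 * 1401.0
hf = 742.80 kJ/kg


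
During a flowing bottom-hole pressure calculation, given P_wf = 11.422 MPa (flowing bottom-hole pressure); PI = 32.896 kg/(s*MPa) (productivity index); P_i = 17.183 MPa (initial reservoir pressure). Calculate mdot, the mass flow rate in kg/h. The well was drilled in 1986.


mdot = (P_i - P_wf) * PI
mdot = (17.183 - 11.422) * 32.896
mdot = 189.5139 kg/s
Convert: 189.5139 kg/s * 3600.0 = 6.8225e+05 kg/h
mdot = 6.8225e+05 kg/h


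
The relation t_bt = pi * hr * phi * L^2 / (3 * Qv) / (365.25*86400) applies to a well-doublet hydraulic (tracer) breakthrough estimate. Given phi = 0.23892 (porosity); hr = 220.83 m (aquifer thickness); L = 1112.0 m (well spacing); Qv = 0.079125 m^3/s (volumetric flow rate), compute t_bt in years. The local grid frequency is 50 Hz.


t_bt = pi * hr * phi * L^2 / (3 * Qv) / (365.25*86400)
t_bt = pi * 220.83 * 0.23892 * 1112.0^2 / (3 * 0.079125) / (365.25*86400)
t_bt = 27.361 years


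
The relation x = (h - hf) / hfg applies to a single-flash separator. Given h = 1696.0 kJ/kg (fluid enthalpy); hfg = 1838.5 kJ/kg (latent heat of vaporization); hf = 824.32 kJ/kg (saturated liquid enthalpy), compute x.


x = (h - hf) / hfg
x = (1696.0 - 824.32) / 1838.5
x = 0.47413


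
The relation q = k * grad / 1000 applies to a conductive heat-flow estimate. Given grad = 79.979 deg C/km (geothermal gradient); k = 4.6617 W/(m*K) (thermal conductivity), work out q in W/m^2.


q = k * grad / 1000
q = 4.6617 * 79.979 / 1000
q = 0.37284 W/m^2


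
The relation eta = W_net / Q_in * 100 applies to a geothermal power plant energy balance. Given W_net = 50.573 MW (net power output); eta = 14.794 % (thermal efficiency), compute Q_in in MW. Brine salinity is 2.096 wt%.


Q_in = W_net / (eta / 100)
Q_in = 50.573 / (14.794 / 100)
Q_in = 341.85 MW


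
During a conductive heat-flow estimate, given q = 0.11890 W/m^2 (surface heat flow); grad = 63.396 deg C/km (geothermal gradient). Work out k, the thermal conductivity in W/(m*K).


k = q * 1000 / grad
k = 0.11890 * 1000 / 63.396
k = 1.8755 W/(m*K)


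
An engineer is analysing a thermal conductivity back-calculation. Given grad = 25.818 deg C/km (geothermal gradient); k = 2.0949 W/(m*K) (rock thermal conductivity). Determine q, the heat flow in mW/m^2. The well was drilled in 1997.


q = k * grad / 1000
q = 2.0949 * 25.818 / 1000
q = 0.05408613 W/m^2
Convert: 0.05408613 W/m^2 * 1000.0 = 54.086 mW/m^2
q = 54.086 mW/m^2


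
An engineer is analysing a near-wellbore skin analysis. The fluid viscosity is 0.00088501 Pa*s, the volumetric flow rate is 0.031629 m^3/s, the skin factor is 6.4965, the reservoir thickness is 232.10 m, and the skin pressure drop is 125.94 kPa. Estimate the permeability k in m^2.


k = S*q*mu / (2*pi*dP_s*1000*hr)
k = 6.4965*0.031629*0.00088501 / (2*pi*125.94*1000*232.10)
k = 9.9013e-13 m^2


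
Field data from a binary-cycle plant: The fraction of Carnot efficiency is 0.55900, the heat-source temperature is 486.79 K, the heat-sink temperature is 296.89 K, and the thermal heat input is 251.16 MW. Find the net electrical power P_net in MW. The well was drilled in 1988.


Step 1: eta = (1 - Tc/Th)*f = (1 - 296.89/486.79)*0.559 = 0.2180696
Step 2: P_net = eta * Q_in = 0.2180696 * 251.16 = 54.770 MW
P_net = 54.770 MW


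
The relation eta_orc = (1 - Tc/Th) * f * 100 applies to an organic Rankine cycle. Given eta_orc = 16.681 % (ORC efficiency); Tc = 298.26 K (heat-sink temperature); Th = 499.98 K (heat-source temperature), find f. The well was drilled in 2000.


f = (eta_orc/100) / (1 - Tc/Th)
f = (16.681/100) / (1 - 298.26/499.98)
f = 0.41345


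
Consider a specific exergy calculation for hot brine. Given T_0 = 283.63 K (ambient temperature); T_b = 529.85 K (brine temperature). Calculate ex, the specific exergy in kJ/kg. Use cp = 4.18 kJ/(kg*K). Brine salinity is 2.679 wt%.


ex = cp * ((T_b - T_0) - T_0 * ln(T_b/T_0))
ex = 4.18 * ((529.85 - 283.63) - 283.63 * ln(529.85/283.63))
ex = 288.31 kJ/kg


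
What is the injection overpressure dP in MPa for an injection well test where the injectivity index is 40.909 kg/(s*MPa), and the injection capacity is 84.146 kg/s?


dP = mdot * 1000 / II
dP = 84.146 * 1000 / 40.909
dP = 2056.907 kPa
Convert: 2056.907 kPa * 0.001 = 2.0569 MPa
dP = 2.0569 MPa


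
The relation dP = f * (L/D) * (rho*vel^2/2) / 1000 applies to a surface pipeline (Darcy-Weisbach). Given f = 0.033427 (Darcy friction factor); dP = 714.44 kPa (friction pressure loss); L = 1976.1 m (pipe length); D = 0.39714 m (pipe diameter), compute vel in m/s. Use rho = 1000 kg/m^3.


vel = sqrt(dP*1000*2*D / (f*L*rho))
vel = sqrt(714.44*1000*2*0.39714 / (0.033427*1976.1*1000))
vel = 2.9310 m/s


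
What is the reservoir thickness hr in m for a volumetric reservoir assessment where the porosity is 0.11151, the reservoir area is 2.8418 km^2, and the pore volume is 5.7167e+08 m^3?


hr = Vp / (A * 1e6 * phi)
hr = 5.7167e+08 / (2.8418 * 1e6 * 0.11151)
hr = 1804.0 m


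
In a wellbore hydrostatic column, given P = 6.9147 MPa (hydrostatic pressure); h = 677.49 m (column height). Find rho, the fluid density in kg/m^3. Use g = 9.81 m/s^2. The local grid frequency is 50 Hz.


rho = P * 1e6 / (g * h)
rho = 6.9147 * 1e6 / (9.81 * 677.49)
rho = 1040.4 kg/m^3


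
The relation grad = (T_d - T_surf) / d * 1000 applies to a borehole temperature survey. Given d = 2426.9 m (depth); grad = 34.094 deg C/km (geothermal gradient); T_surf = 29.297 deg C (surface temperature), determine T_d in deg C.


T_d = T_surf + grad * d / 1000
T_d = 29.297 + 34.094 * 2426.9 / 1000
T_d = 112.04 deg C


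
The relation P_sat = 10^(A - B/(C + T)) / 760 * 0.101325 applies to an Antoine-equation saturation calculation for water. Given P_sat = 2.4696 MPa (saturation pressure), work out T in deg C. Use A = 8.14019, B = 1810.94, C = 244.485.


T = B / (A - log10(P_sat * 760 / 0.101325)) - C
T = 1810.94 / (8.14019 - log10(2.4696 * 760 / 0.101325)) - 244.485
T = 223.16 deg C


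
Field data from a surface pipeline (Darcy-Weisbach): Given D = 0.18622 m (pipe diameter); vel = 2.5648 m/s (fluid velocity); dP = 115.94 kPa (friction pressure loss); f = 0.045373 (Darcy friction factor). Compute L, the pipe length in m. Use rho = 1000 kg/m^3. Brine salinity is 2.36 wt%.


L = dP*1000*D / (f*rho*vel^2/2)
L = 115.94*1000*0.18622 / (0.045373*1000*2.5648^2/2)
L = 144.67 m


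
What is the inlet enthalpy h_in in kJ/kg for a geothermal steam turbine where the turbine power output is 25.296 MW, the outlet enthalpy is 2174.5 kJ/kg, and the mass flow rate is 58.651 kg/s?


h_in = h_out + P * 1000 / mdot
h_in = 2174.5 + 25.296 * 1000 / 58.651
h_in = 2605.8 kJ/kg


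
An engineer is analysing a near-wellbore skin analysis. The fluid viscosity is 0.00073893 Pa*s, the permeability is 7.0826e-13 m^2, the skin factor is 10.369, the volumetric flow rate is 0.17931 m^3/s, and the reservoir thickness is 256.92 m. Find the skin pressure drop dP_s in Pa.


dP_s = S * q * mu / (2*pi*k*hr) / 1000
dP_s = 10.369 * 0.17931 * 0.00073893 / (2*pi*7.0826e-13*256.92) / 1000
dP_s = 1201.639 kPa
Convert: 1201.639 kPa * 1000.0 = 1.2016e+06 Pa
dP_s = 1.2016e+06 Pa


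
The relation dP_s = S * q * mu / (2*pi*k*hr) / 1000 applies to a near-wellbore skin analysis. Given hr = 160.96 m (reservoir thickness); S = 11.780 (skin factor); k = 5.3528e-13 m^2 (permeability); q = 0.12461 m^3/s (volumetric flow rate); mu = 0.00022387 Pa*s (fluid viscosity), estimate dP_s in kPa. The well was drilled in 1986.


dP_s = S * q * mu / (2*pi*k*hr) / 1000
dP_s = 11.780 * 0.12461 * 0.00022387 / (2*pi*5.3528e-13*160.96) / 1000
dP_s = 607.04 kPa


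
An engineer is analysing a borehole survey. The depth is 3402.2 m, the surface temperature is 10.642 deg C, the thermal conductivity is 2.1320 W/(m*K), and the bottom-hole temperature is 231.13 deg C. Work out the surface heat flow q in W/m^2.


Step 1: grad = (T_d - T_surf)/d * 1000 = (231.13 - 10.642)/3402.2 * 1000 = 64.80748 deg C/km
Step 2: q = k * grad / 1000 = 2.132 * 64.80748 / 1000 = 0.13817 W/m^2
q = 0.13817 W/m^2


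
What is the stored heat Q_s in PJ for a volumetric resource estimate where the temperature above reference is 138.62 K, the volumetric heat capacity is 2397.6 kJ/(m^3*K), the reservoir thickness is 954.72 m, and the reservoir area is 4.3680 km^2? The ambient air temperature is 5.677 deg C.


Step 1: Vr = A*1e6*hr = 4.368*1e6*954.72 = 4.170217e+09 m^3
Step 2: Q_s = Vr*rhoc*dT/1e12 = 4.170217e+09*2397.6*138.62/1e12 = 1386.0 PJ
Q_s = 1386.0 PJ


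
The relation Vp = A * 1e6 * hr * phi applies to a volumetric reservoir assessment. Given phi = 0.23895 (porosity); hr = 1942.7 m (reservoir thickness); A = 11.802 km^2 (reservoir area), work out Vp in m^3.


Vp = A * 1e6 * hr * phi
Vp = 11.802 * 1e6 * 1942.7 * 0.23895
Vp = 5.4786e+09 m^3


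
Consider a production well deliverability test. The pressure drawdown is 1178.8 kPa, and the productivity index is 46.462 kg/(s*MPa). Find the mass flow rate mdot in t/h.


mdot = PI * dP / 1000
mdot = 46.462 * 1178.8 / 1000
mdot = 54.76941 kg/s
Convert: 54.76941 kg/s * 3.6 = 197.17 t/h
mdot = 197.17 t/h


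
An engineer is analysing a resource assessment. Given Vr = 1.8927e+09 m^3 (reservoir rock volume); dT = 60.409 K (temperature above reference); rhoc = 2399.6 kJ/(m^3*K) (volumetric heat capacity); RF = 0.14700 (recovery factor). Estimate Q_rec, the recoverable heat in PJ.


Step 1: Q_s = Vr*rhoc*dT/1e12 = 1.8927e+09*2399.6*60.409/1e12 = 274.3609 PJ
Step 2: Q_rec = Q_s * RF = 274.3609 * 0.147 = 40.331 PJ
Q_rec = 40.331 PJ


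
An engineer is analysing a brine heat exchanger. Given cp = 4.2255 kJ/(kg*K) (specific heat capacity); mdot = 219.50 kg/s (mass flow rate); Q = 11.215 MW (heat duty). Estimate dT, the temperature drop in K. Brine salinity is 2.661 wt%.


dT = Q * 1000 / (mdot * cp)
dT = 11.215 * 1000 / (219.50 * 4.2255)
dT = 12.092 K


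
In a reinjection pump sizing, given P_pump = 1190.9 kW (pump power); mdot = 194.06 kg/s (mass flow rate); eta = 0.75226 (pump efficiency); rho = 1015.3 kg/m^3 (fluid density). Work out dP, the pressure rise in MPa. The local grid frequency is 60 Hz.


dP = P_pump * rho * eta / mdot
dP = 1190.9 * 1015.3 * 0.75226 / 194.06
dP = 4687.072 kPa
Convert: 4687.072 kPa * 0.001 = 4.6871 MPa
dP = 4.6871 MPa


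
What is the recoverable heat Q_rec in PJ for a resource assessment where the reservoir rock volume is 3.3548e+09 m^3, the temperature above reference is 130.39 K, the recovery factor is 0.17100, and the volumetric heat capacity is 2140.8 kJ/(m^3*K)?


Step 1: Q_s = Vr*rhoc*dT/1e12 = 3.3548e+09*2140.8*130.39/1e12 = 936.4552 PJ
Step 2: Q_rec = Q_s * RF = 936.4552 * 0.171 = 160.13 PJ
Q_rec = 160.13 PJ


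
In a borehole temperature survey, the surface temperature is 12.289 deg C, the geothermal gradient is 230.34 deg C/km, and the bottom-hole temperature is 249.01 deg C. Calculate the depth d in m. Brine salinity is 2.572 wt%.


d = (T_d - T_surf) / grad * 1000
d = (249.01 - 12.289) / 230.34 * 1000
d = 1027.7 m


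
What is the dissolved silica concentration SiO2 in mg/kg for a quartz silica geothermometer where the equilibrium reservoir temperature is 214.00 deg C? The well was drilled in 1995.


SiO2 = 10^(5.19 - 1309/(T_eq + 273.15))
SiO2 = 10^(5.19 - 1309/(214.00 + 273.15))
SiO2 = 318.38 mg/kg


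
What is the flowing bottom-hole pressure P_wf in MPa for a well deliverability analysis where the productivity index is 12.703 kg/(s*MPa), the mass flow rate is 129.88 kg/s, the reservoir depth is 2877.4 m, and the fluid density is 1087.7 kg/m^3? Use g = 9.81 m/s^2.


Step 1: P_i = rho*g*h/1e6 = 1087.7*9.81*2877.4/1e6 = 30.70283 MPa
Step 2: P_wf = P_i - mdot/PI = 30.70283 - 129.88/12.703 = 20.478 MPa
P_wf = 20.478 MPa


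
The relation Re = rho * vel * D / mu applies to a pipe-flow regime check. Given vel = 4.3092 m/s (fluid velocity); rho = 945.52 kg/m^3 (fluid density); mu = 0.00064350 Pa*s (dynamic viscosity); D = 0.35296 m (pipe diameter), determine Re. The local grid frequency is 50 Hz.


Re = rho * vel * D / mu
Re = 945.52 * 4.3092 * 0.35296 / 0.00064350
Re = 2.2348e+06


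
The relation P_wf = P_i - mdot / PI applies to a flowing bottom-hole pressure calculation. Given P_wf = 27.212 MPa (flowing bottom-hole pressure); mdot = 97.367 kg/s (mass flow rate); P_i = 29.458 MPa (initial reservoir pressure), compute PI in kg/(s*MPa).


PI = mdot / (P_i - P_wf)
PI = 97.367 / (29.458 - 27.212)
PI = 43.351 kg/(s*MPa)


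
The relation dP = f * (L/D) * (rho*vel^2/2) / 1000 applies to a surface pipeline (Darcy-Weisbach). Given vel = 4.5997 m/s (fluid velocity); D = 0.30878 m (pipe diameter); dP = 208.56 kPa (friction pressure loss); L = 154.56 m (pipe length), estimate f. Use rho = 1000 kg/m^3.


f = dP*1000 / ((L/D)*(rho*vel^2/2))
f = 208.56*1000 / ((154.56/0.30878)*(1000*4.5997^2/2))
f = 0.039387


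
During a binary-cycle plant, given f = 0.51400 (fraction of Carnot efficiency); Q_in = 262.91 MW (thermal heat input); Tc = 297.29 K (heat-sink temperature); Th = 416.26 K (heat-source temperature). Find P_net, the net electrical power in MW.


Step 1: eta = (1 - Tc/Th)*f = (1 - 297.29/416.26)*0.514 = 0.1469048
Step 2: P_net = eta * Q_in = 0.1469048 * 262.91 = 38.623 MW
P_net = 38.623 MW


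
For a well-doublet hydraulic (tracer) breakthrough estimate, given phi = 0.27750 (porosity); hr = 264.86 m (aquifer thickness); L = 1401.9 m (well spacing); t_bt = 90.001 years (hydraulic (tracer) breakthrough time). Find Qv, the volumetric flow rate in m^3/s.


Qv = pi*hr*phi*L^2 / (3*t_bt*365.25*86400)
Qv = pi*264.86*0.27750*1401.9^2 / (3*90.001*365.25*86400)
Qv = 0.053259 m^3/s


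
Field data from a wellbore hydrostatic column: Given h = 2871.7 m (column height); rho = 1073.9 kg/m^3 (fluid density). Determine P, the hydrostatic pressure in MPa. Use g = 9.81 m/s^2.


P = rho * g * h / 1e6
P = 1073.9 * 9.81 * 2871.7 / 1e6
P = 30.253 MPa


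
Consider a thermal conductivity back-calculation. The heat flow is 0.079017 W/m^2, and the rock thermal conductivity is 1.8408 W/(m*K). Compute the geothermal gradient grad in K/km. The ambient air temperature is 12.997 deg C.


grad = q / k * 1000
grad = 0.079017 / 1.8408 * 1000
grad = 42.92536 deg C/km
Convert: 42.92536 deg C/km * 1.0 = 42.925 K/km
grad = 42.925 K/km
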